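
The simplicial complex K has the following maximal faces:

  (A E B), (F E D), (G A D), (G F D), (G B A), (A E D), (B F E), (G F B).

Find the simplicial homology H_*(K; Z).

Order the vertices as A < B < D < E < F < G. Listing each simplex with vertices in this order, K has dimension 2 with simplices:

  0-simplices (6): A, B, D, E, F, G
  1-simplices (12): AB, AD, AE, AG, BE, BF, BG, DE, DF, DG, EF, FG
  2-simplices (8): ABE, ABG, ADE, ADG, BEF, BFG, DEF, DFG

Hence C_0 ≅ Z^6, C_1 ≅ Z^12, C_2 ≅ Z^8.

∂_1: C_1 → C_0 sends each edge [p,q] (with p < q) to q − p.
This gives a 6×12 integer matrix of rank 5; reducing to Smith normal form yields diagonal entries (1,1,1,1,1).

The boundary map ∂_2: C_2 → C_1 sends each 2-simplex [p,q,r] to [q,r] − [p,r] + [p,q]. For instance
  ∂DFG = FG − DG + DF,
  ∂ABE = BE − AE + AB.
This gives a 12×8 integer matrix of rank 7; reducing to Smith normal form yields diagonal entries (1,1,1,1,1,1,1).

From H_k ≅ ker(∂_k) / im(∂_{k+1}) we obtain:

  H_0: rank C_0 − rank ∂_1 = 6 − 5 = 1, and the invariant factors of ∂_1 are all 1, so H_0 ≅ Z.
  H_1: rank ker ∂_1 − rank ∂_2 = (12 − 5) − 7 = 0, and the invariant factors of ∂_2 are all 1, so H_1 ≅ 0.
  H_2: rank ker ∂_2 − rank ∂_3 = (8 − 7) − 0 = 1, and there is no ∂_3, so H_2 ≅ Z.

(K is a triangulation of the 2-sphere S^2.)

H_0 = Z,  H_1 = 0,  H_2 = Z.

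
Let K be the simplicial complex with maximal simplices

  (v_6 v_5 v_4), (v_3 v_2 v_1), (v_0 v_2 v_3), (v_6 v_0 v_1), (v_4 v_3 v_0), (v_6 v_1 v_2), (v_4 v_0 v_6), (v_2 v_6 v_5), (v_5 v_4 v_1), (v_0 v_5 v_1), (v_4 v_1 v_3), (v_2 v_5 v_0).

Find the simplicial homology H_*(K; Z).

Take the total order v_0 < v_1 < v_2 < v_3 < v_4 < v_5 < v_6 on the vertex set. Then K (dimension 2) consists of the simplices:

  0-simplices (7): [v_0], [v_1], [v_2], [v_3], [v_4], [v_5], [v_6]
  1-simplices (18): (18 of them)
  2-simplices (12): (12 of them)

so the chain groups are C_0 ≅ Z^7, C_1 ≅ Z^18, C_2 ≅ Z^12.

∂_1: C_1 → C_0 maps an edge to its endpoints' difference, ∂[p,q] = q − p.
This gives a 7×18 integer matrix of rank 6; reducing to Smith normal form yields diagonal entries (1,1,1,1,1,1).

Boundary ∂_2: C_2 → C_1 maps a triangle to the signed sum of its edges. For instance
  ∂[v_0,v_2,v_5] = [v_2,v_5] − [v_0,v_5] + [v_0,v_2],
  ∂[v_1,v_4,v_5] = [v_4,v_5] − [v_1,v_5] + [v_1,v_4].
The resulting 18×12 matrix has rank 12, and its Smith normal form has invariant factors (1,1,1,1,1,1,1,1,1,1,1,2).

Now H_k = ker ∂_k / im ∂_{k+1}, so:

  H_0: rank C_0 − rank ∂_1 = 7 − 6 = 1, and the invariant factors of ∂_1 are all 1, so H_0 ≅ Z.
  H_1: rank ker ∂_1 − rank ∂_2 = (18 − 6) − 12 = 0, and ∂_2 has invariant factor 2 > 1, so H_1 ≅ Z/2.
  H_2: rank ker ∂_2 − rank ∂_3 = (12 − 12) − 0 = 0, and there is no ∂_3, so H_2 ≅ 0.

As a check, the Euler characteristic is 7 − 18 + 12 = 1, which agrees with 1 − 0 + 0 = 1.

H_0 = Z,  H_1 = Z/2,  H_2 = 0.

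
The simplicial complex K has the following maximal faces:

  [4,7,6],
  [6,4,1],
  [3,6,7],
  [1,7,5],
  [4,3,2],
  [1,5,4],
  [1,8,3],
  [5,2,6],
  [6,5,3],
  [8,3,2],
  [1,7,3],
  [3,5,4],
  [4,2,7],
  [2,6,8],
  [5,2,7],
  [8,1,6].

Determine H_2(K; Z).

H_2 ≅ Z.

Take the total order 1 < 2 < 3 < 4 < 5 < 6 < 7 < 8 on the vertex set. Then K (dimension 2) consists of the simplices:

  0-simplices (8): [1], [2], [3], [4], [5], [6], [7], [8]
  1-simplices (24): (24 of them)
  2-simplices (16): [1,3,7], [1,3,8], [1,4,5], [1,4,6], [1,5,7], [1,6,8], [2,3,4], [2,3,8], [2,4,7], [2,5,6], [2,5,7], [2,6,8], [3,4,5], [3,5,6], [3,6,7], [4,6,7]

so the chain groups are C_0 ≅ Z^8, C_1 ≅ Z^24, C_2 ≅ Z^16.

∂_1: C_1 → C_0 sends each edge [p,q] (with p < q) to q − p. For instance
  ∂[4,5] = [5] − [4].
The 8×24 boundary matrix has rank 7 and Smith normal form diag(1,1,1,1,1,1,1).

Boundary ∂_2: C_2 → C_1 acts by ∂[p,q,r] = [q,r] − [p,r] + [p,q]. For instance
  ∂[2,3,4] = [3,4] − [2,4] + [2,3],
  ∂[1,5,7] = [5,7] − [1,7] + [1,5].
The 24×16 boundary matrix has rank 15 and Smith normal form diag(1,1,1,1,1,1,1,1,1,1,1,1,1,1,1).

From H_k ≅ ker(∂_k) / im(∂_{k+1}) we obtain:

  H_2: rank ker ∂_2 − rank ∂_3 = (16 − 15) − 0 = 1, and there is no ∂_3, so H_2 ≅ Z.

(K is a triangulation of the torus T^2.)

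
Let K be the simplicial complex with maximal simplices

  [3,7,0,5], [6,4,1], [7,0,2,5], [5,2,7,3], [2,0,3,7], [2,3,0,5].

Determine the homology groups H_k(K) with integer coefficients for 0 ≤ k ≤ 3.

Fix the vertex order 0 < 1 < 2 < 3 < 4 < 5 < 6 < 7 and write every simplex with vertices in increasing order. Then dim K = 3 and the simplices of K are:

  0-simplices (8): [0], [1], [2], [3], [4], [5], [6], [7]
  1-simplices (13): [0,2], [0,3], [0,5], [0,7], [1,4], [1,6], [2,3], [2,5], [2,7], [3,5], [3,7], [4,6], [5,7]
  2-simplices (11): [0,2,3], [0,2,5], [0,2,7], [0,3,5], [0,3,7], [0,5,7], [1,4,6], [2,3,5], [2,3,7], [2,5,7], [3,5,7]
  3-simplices (5): [0,2,3,5], [0,2,3,7], [0,2,5,7], [0,3,5,7], [2,3,5,7]

Hence C_0 ≅ Z^8, C_1 ≅ Z^13, C_2 ≅ Z^11, C_3 ≅ Z^5.

∂_1: C_1 → C_0 sends each edge [p,q] (with p < q) to q − p. For instance
  ∂[5,7] = [7] − [5].
This gives a 8×13 integer matrix of rank 6; reducing to Smith normal form yields diagonal entries (1,1,1,1,1,1).

Boundary ∂_2: C_2 → C_1 maps a triangle to the signed sum of its edges. For instance
  ∂[2,5,7] = [5,7] − [2,7] + [2,5],
  ∂[0,2,7] = [2,7] − [0,7] + [0,2].
The 13×11 boundary matrix has rank 7 and Smith normal form diag(1,1,1,1,1,1,1).

Boundary ∂_3: C_3 → C_2 sends each 3-simplex σ to the alternating sum Σ_i (−1)^i (σ with its i-th vertex removed). For instance
  ∂[0,2,5,7] = [2,5,7] − [0,5,7] + [0,2,7] − [0,2,5],
  ∂[0,2,3,7] = [2,3,7] − [0,3,7] + [0,2,7] − [0,2,3].
This gives a 11×5 integer matrix of rank 4; reducing to Smith normal form yields diagonal entries (1,1,1,1).

From H_k ≅ ker(∂_k) / im(∂_{k+1}) we obtain:

  H_0: rank C_0 − rank ∂_1 = 8 − 6 = 2, and the invariant factors of ∂_1 are all 1, so H_0 ≅ Z^2.
  H_1: rank ker ∂_1 − rank ∂_2 = (13 − 6) − 7 = 0, and the invariant factors of ∂_2 are all 1, so H_1 ≅ 0.
  H_2: rank ker ∂_2 − rank ∂_3 = (11 − 7) − 4 = 0, and the invariant factors of ∂_3 are all 1, so H_2 ≅ 0.
  H_3: rank ker ∂_3 − rank ∂_4 = (5 − 4) − 0 = 1, and there is no ∂_4, so H_3 ≅ Z.

H_0 = Z^2,  H_1 = 0,  H_2 = 0,  H_3 = Z.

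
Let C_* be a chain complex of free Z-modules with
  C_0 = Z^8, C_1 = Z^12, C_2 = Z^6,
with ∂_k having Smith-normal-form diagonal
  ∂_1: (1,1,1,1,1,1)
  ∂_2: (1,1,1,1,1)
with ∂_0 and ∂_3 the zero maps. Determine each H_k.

H_0 = Z^2,  H_1 = Z,  H_2 = Z.

H_0: b_0 = 8 − 0 − 6 = 2; torsion from ∂_1 factors > 1: none. So H_0 = Z^2.
H_1: b_1 = 12 − 6 − 5 = 1; torsion from ∂_2 factors > 1: none. So H_1 = Z.
H_2: b_2 = 6 − 5 − 0 = 1; torsion from ∂_3 factors > 1: none. So H_2 = Z.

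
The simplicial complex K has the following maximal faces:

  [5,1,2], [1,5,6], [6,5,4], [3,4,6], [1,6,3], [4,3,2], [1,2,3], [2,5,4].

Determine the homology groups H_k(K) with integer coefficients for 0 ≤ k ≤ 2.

H_0 = Z,  H_1 = 0,  H_2 = Z.

Fix the vertex order 1 < 2 < 3 < 4 < 5 < 6 and write every simplex with vertices in increasing order. Then dim K = 2 and the simplices of K are:

  0-simplices (6): [1], [2], [3], [4], [5], [6]
  1-simplices (12): [1,2], [1,3], [1,5], [1,6], [2,3], [2,4], [2,5], [3,4], [3,6], [4,5], [4,6], [5,6]
  2-simplices (8): [1,2,3], [1,2,5], [1,3,6], [1,5,6], [2,3,4], [2,4,5], [3,4,6], [4,5,6]

so the chain groups are C_0 ≅ Z^6, C_1 ≅ Z^12, C_2 ≅ Z^8.

The boundary map ∂_1: C_1 → C_0 maps an edge to its endpoints' difference, ∂[p,q] = q − p. For instance
  ∂[1,6] = [6] − [1].
As a 6×12 matrix over Z this has rank 5, with invariant factors (1,1,1,1,1).

Boundary ∂_2: C_2 → C_1 maps a triangle to the signed sum of its edges. For instance
  ∂[2,4,5] = [4,5] − [2,5] + [2,4],
  ∂[1,5,6] = [5,6] − [1,6] + [1,5].
As a 12×8 matrix over Z this has rank 7, with invariant factors (1,1,1,1,1,1,1).

Reading off H_k = ker ∂_k / im ∂_{k+1}:

  H_0: rank C_0 − rank ∂_1 = 6 − 5 = 1, and the invariant factors of ∂_1 are all 1, so H_0 ≅ Z.
  H_1: rank ker ∂_1 − rank ∂_2 = (12 − 5) − 7 = 0, and the invariant factors of ∂_2 are all 1, so H_1 ≅ 0.
  H_2: rank ker ∂_2 − rank ∂_3 = (8 − 7) − 0 = 1, and there is no ∂_3, so H_2 ≅ Z.

(K is a triangulation of the 2-sphere S^2.)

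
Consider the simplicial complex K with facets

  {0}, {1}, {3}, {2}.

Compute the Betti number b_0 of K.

Take the total order 0 < 1 < 2 < 3 on the vertex set. Then K (dimension 0) consists of the simplices:

  0-simplices (4): [0], [1], [2], [3]

giving chain groups C_0 ≅ Z^4.

Reading off H_k = ker ∂_k / im ∂_{k+1}:

  H_0: rank C_0 − rank ∂_1 = 4 − 0 = 4, and there is no ∂_1, so H_0 = Z^4.

(K is a triangulation of a set of 4 points.)

Hence the Betti numbers are b_0 = 4.

b_0 = 4.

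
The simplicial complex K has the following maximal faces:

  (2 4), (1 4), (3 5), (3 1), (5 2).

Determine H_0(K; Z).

K has 5 vertices, 5 edges.
rank ∂_0 = 0, rank ∂_1 = 4 ⇒ b_0 = 5 − 0 − 4 = 1; all invariant factors of ∂_1 are 1 so no torsion. So H_0 ≅ Z.

H_0 ≅ Z.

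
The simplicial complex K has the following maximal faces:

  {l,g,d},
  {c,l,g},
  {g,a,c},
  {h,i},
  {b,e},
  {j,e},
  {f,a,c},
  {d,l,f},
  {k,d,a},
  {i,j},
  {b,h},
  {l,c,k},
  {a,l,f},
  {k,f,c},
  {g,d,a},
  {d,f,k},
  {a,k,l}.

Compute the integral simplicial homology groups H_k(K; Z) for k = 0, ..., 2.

H_0 = Z^2,  H_1 = Z ⊕ Z/2,  H_2 = 0.

Fix the vertex order a < b < c < d < e < f < g < h < i < j < k < l and write every simplex with vertices in increasing order. Then dim K = 2 and the simplices of K are:

  0-simplices (12): a, b, c, d, e, f, g, h, i, j, k, l
  1-simplices (23): ac, ad, af, ag, ak, al, be, bh, cf, cg, ck, cl, df, dg, dk, dl, ej, fk, fl, gl, hi, ij, kl
  2-simplices (12): acf, acg, adg, adk, afl, akl, cfk, cgl, ckl, dfk, dfl, dgl

giving chain groups C_0 ≅ Z^12, C_1 ≅ Z^23, C_2 ≅ Z^12.

∂_1: C_1 → C_0 maps an edge to its endpoints' difference, ∂[p,q] = q − p.
The 12×23 boundary matrix has rank 10 and Smith normal form diag(1,1,1,1,1,1,1,1,1,1).

The boundary map ∂_2: C_2 → C_1 sends each 2-simplex [p,q,r] to [q,r] − [p,r] + [p,q]. For instance
  ∂ckl = kl − cl + ck,
  ∂cgl = gl − cl + cg.
The resulting 23×12 matrix has rank 12, and its Smith normal form has invariant factors (1,1,1,1,1,1,1,1,1,1,1,2).

Reading off H_k = ker ∂_k / im ∂_{k+1}:

  H_0: rank C_0 − rank ∂_1 = 12 − 10 = 2, and the invariant factors of ∂_1 are all 1, so H_0 ≅ Z^2.
  H_1: rank ker ∂_1 − rank ∂_2 = (23 − 10) − 12 = 1, and ∂_2 has invariant factor 2 > 1, so H_1 ≅ Z ⊕ Z/2.
  H_2: rank ker ∂_2 − rank ∂_3 = (12 − 12) − 0 = 0, and there is no ∂_3, so H_2 ≅ 0.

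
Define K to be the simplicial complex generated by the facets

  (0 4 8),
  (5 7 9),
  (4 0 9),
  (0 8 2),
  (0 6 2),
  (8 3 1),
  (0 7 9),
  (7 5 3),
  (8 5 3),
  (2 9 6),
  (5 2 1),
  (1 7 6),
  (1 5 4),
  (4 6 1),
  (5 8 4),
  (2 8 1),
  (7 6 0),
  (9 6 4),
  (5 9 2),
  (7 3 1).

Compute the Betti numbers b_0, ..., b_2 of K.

K has 10 vertices, 30 edges, 20 triangles.
rank ∂_0 = 0, rank ∂_1 = 9 ⇒ b_0 = 10 − 0 − 9 = 1; all invariant factors of ∂_1 are 1 so no torsion. So H_0 = Z.
rank ∂_1 = 9, rank ∂_2 = 20 ⇒ b_1 = 30 − 9 − 20 = 1; ∂_2 has invariant factor(s) [2] giving torsion. So H_1 = Z ⊕ Z/2Z.
rank ∂_2 = 20, rank ∂_3 = 0 ⇒ b_2 = 20 − 20 − 0 = 0. So H_2 = 0.

b_0 = 1, b_1 = 1, b_2 = 0.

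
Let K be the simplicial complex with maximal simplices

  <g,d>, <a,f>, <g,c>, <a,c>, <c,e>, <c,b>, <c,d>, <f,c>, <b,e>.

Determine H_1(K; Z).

K has 7 vertices, 9 edges.
rank ∂_1 = 6, rank ∂_2 = 0 ⇒ b_1 = 9 − 6 − 0 = 3. So H_1 = Z^3.

H_1 ≅ Z^3.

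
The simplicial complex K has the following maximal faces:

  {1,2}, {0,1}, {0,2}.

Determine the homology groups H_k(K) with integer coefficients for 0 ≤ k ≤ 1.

Order the vertices as 0 < 1 < 2. Listing each simplex with vertices in this order, K has dimension 1 with simplices:

  0-simplices (3): [0], [1], [2]
  1-simplices (3): [0,1], [0,2], [1,2]

Hence C_0 ≅ Z^3, C_1 ≅ Z^3.

The boundary map ∂_1: C_1 → C_0 maps an edge to its endpoints' difference, ∂[p,q] = q − p.
This gives a 3×3 integer matrix of rank 2; reducing to Smith normal form yields diagonal entries (1,1).

Now H_k = ker ∂_k / im ∂_{k+1}, so:

  H_0: rank C_0 − rank ∂_1 = 3 − 2 = 1, and the invariant factors of ∂_1 are all 1, so H_0 ≅ Z.
  H_1: rank ker ∂_1 − rank ∂_2 = (3 − 2) − 0 = 1, and there is no ∂_2, so H_1 ≅ Z.

H_0 ≅ Z,  H_1 ≅ Z.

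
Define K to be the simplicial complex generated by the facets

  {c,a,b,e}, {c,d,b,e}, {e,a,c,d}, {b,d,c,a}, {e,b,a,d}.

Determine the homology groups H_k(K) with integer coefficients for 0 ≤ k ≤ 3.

We work with the vertex ordering a < b < c < d < e. The simplices of K, each written with vertices in increasing order, are:

  0-simplices (5): a, b, c, d, e
  1-simplices (10): ab, ac, ad, ae, bc, bd, be, cd, ce, de
  2-simplices (10): abc, abd, abe, acd, ace, ade, bcd, bce, bde, cde
  3-simplices (5): abcd, abce, abde, acde, bcde

giving chain groups C_0 ≅ Z^5, C_1 ≅ Z^10, C_2 ≅ Z^10, C_3 ≅ Z^5.

The boundary map ∂_1: C_1 → C_0 sends each edge [p,q] (with p < q) to q − p.
The 5×10 boundary matrix has rank 4 and Smith normal form diag(1,1,1,1).

The boundary map ∂_2: C_2 → C_1 sends each 2-simplex [p,q,r] to [q,r] − [p,r] + [p,q]. For instance
  ∂cde = de − ce + cd,
  ∂acd = cd − ad + ac.
The resulting 10×10 matrix has rank 6, and its Smith normal form has invariant factors (1,1,1,1,1,1).

Boundary ∂_3: C_3 → C_2 sends each 3-simplex σ to the alternating sum Σ_i (−1)^i (σ with its i-th vertex removed). For instance
  ∂abde = bde − ade + abe − abd,
  ∂acde = cde − ade + ace − acd.
The 10×5 boundary matrix has rank 4 and Smith normal form diag(1,1,1,1).

From H_k ≅ ker(∂_k) / im(∂_{k+1}) we obtain:

  H_0: rank C_0 − rank ∂_1 = 5 − 4 = 1, and the invariant factors of ∂_1 are all 1, so H_0 ≅ Z.
  H_1: rank ker ∂_1 − rank ∂_2 = (10 − 4) − 6 = 0, and the invariant factors of ∂_2 are all 1, so H_1 ≅ 0.
  H_2: rank ker ∂_2 − rank ∂_3 = (10 − 6) − 4 = 0, and the invariant factors of ∂_3 are all 1, so H_2 ≅ 0.
  H_3: rank ker ∂_3 − rank ∂_4 = (5 − 4) − 0 = 1, and there is no ∂_4, so H_3 ≅ Z.

As a check, the Euler characteristic is 5 − 10 + 10 − 5 = 0, which agrees with 1 − 0 + 0 − 1 = 0.

H_0 = Z,  H_1 = 0,  H_2 = 0,  H_3 = Z.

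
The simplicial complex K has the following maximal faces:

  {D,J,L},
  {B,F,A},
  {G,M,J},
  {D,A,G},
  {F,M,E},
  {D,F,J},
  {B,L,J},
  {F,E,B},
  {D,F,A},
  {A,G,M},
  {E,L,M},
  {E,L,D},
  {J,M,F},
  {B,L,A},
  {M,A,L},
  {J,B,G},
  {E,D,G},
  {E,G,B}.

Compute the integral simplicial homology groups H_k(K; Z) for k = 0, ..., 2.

Order the vertices as A < B < D < E < F < G < J < L < M. Listing each simplex with vertices in this order, K has dimension 2 with simplices:

  0-simplices (9): A, B, D, E, F, G, J, L, M
  1-simplices (27): AB, AD, AF, AG, AL, AM, BE, BF, BG, BJ, BL, DE, DF, DG, DJ, DL, EF, EG, EL, EM, FJ, FM, GJ, GM, JL, JM, LM
  2-simplices (18): ABF, ABL, ADF, ADG, AGM, ALM, BEF, BEG, BGJ, BJL, DEG, DEL, DFJ, DJL, EFM, ELM, FJM, GJM

so the chain groups are C_0 ≅ Z^9, C_1 ≅ Z^27, C_2 ≅ Z^18.

Boundary ∂_1: C_1 → C_0 is given by ∂[p,q] = [q] − [p]. For instance
  ∂LM = M − L.
This gives a 9×27 integer matrix of rank 8; reducing to Smith normal form yields diagonal entries (1,1,1,1,1,1,1,1).

∂_2: C_2 → C_1 acts by ∂[p,q,r] = [q,r] − [p,r] + [p,q]. For instance
  ∂BJL = JL − BL + BJ,
  ∂DJL = JL − DL + DJ.
This gives a 27×18 integer matrix of rank 17; reducing to Smith normal form yields diagonal entries (1,1,1,1,1,1,1,1,1,1,1,1,1,1,1,1,1).

From H_k ≅ ker(∂_k) / im(∂_{k+1}) we obtain:

  H_0: rank C_0 − rank ∂_1 = 9 − 8 = 1, and the invariant factors of ∂_1 are all 1, so H_0 = Z.
  H_1: rank ker ∂_1 − rank ∂_2 = (27 − 8) − 17 = 2, and the invariant factors of ∂_2 are all 1, so H_1 = Z^2.
  H_2: rank ker ∂_2 − rank ∂_3 = (18 − 17) − 0 = 1, and there is no ∂_3, so H_2 = Z.

As a check, the Euler characteristic is 9 − 27 + 18 = 0, which agrees with 1 − 2 + 1 = 0.

H_0 ≅ Z,  H_1 ≅ Z^2,  H_2 ≅ Z.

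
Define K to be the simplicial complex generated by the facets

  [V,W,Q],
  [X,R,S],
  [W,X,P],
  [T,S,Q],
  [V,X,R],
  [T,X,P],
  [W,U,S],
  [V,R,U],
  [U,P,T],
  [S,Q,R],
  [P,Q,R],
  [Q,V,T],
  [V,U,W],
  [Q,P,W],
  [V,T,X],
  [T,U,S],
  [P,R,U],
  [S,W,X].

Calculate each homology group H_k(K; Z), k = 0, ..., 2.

H_0 ≅ Z,  H_1 ≅ Z^2,  H_2 ≅ Z.

Take the total order P < Q < R < S < T < U < V < W < X on the vertex set. Then K (dimension 2) consists of the simplices:

  0-simplices (9): P, Q, R, S, T, U, V, W, X
  1-simplices (27): PQ, PR, PT, PU, PW, PX, QR, QS, QT, QV, QW, RS, RU, RV, RX, ST, SU, SW, SX, TU, TV, TX, UV, UW, VW, VX, WX
  2-simplices (18): PQR, PQW, PRU, PTU, PTX, PWX, QRS, QST, QTV, QVW, RSX, RUV, RVX, STU, SUW, SWX, TVX, UVW

so the chain groups are C_0 ≅ Z^9, C_1 ≅ Z^27, C_2 ≅ Z^18.

Boundary ∂_1: C_1 → C_0 is given by ∂[p,q] = [q] − [p]. For instance
  ∂PT = T − P.
As a 9×27 matrix over Z this has rank 8, with invariant factors (1,1,1,1,1,1,1,1).

∂_2: C_2 → C_1 maps a triangle to the signed sum of its edges. For instance
  ∂PTX = TX − PX + PT,
  ∂QTV = TV − QV + QT.
This gives a 27×18 integer matrix of rank 17; reducing to Smith normal form yields diagonal entries (1,1,1,1,1,1,1,1,1,1,1,1,1,1,1,1,1).

Reading off H_k = ker ∂_k / im ∂_{k+1}:

  H_0: rank C_0 − rank ∂_1 = 9 − 8 = 1, and the invariant factors of ∂_1 are all 1, so H_0 ≅ Z.
  H_1: rank ker ∂_1 − rank ∂_2 = (27 − 8) − 17 = 2, and the invariant factors of ∂_2 are all 1, so H_1 ≅ Z^2.
  H_2: rank ker ∂_2 − rank ∂_3 = (18 − 17) − 0 = 1, and there is no ∂_3, so H_2 ≅ Z.

As a check, the Euler characteristic is 9 − 27 + 18 = 0, which agrees with 1 − 2 + 1 = 0.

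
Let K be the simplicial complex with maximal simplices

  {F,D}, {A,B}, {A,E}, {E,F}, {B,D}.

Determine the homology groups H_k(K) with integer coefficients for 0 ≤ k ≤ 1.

H_0 ≅ Z,  H_1 ≅ Z.

Fix the vertex order A < B < D < E < F and write every simplex with vertices in increasing order. Then dim K = 1 and the simplices of K are:

  0-simplices (5): A, B, D, E, F
  1-simplices (5): AB, AE, BD, DF, EF

Hence C_0 ≅ Z^5, C_1 ≅ Z^5.

The boundary map ∂_1: C_1 → C_0 sends each edge [p,q] (with p < q) to q − p.
This gives a 5×5 integer matrix of rank 4; reducing to Smith normal form yields diagonal entries (1,1,1,1).

Reading off H_k = ker ∂_k / im ∂_{k+1}:

  H_0: rank C_0 − rank ∂_1 = 5 − 4 = 1, and the invariant factors of ∂_1 are all 1, so H_0 = Z.
  H_1: rank ker ∂_1 − rank ∂_2 = (5 − 4) − 0 = 1, and there is no ∂_2, so H_1 = Z.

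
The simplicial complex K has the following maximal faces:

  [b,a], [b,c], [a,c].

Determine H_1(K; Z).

H_1 = Z.

Order the vertices as a < b < c. Listing each simplex with vertices in this order, K has dimension 1 with simplices:

  0-simplices (3): a, b, c
  1-simplices (3): ab, ac, bc

so the chain groups are C_0 ≅ Z^3, C_1 ≅ Z^3.

Boundary ∂_1: C_1 → C_0 is given by ∂[p,q] = [q] − [p].
As a 3×3 matrix over Z this has rank 2, with invariant factors (1,1).

Reading off H_k = ker ∂_k / im ∂_{k+1}:

  H_1: rank ker ∂_1 − rank ∂_2 = (3 − 2) − 0 = 1, and there is no ∂_2, so H_1 ≅ Z.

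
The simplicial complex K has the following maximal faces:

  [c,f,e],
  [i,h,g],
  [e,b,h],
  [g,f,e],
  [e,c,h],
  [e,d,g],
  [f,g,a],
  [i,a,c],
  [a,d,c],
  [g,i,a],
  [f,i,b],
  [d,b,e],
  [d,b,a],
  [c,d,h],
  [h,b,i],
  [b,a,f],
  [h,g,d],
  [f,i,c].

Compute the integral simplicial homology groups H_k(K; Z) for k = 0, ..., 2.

H_0 ≅ Z,  H_1 ≅ Z ⊕ Z/2,  H_2 = 0.

Fix the vertex order a < b < c < d < e < f < g < h < i and write every simplex with vertices in increasing order. Then dim K = 2 and the simplices of K are:

  0-simplices (9): a, b, c, d, e, f, g, h, i
  1-simplices (27): ab, ac, ad, af, ag, ai, bd, be, bf, bh, bi, cd, ce, cf, ch, ci, de, dg, dh, ef, eg, eh, fg, fi, gh, gi, hi
  2-simplices (18): abd, abf, acd, aci, afg, agi, bde, beh, bfi, bhi, cdh, cef, ceh, cfi, deg, dgh, efg, ghi

so the chain groups are C_0 ≅ Z^9, C_1 ≅ Z^27, C_2 ≅ Z^18.

The boundary map ∂_1: C_1 → C_0 sends each edge [p,q] (with p < q) to q − p. For instance
  ∂bh = h − b.
As a 9×27 matrix over Z this has rank 8, with invariant factors (1,1,1,1,1,1,1,1).

Boundary ∂_2: C_2 → C_1 maps a triangle to the signed sum of its edges. For instance
  ∂aci = ci − ai + ac,
  ∂abf = bf − af + ab.
The 27×18 boundary matrix has rank 18 and Smith normal form diag(1,1,1,1,1,1,1,1,1,1,1,1,1,1,1,1,1,2).

Now H_k = ker ∂_k / im ∂_{k+1}, so:

  H_0: rank C_0 − rank ∂_1 = 9 − 8 = 1, and the invariant factors of ∂_1 are all 1, so H_0 = Z.
  H_1: rank ker ∂_1 − rank ∂_2 = (27 − 8) − 18 = 1, and ∂_2 has invariant factor 2 > 1, so H_1 = Z ⊕ Z/2.
  H_2: rank ker ∂_2 − rank ∂_3 = (18 − 18) − 0 = 0, and there is no ∂_3, so H_2 = 0.

(K is a triangulation of the Klein bottle.)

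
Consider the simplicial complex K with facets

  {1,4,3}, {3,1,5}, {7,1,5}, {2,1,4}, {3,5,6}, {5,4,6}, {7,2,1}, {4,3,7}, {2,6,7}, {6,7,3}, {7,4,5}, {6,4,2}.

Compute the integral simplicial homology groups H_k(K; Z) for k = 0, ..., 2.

Take the total order 1 < 2 < 3 < 4 < 5 < 6 < 7 on the vertex set. Then K (dimension 2) consists of the simplices:

  0-simplices (7): [1], [2], [3], [4], [5], [6], [7]
  1-simplices (18): [1,2], [1,3], [1,4], [1,5], [1,7], [2,4], [2,6], [2,7], [3,4], [3,5], [3,6], [3,7], [4,5], [4,6], [4,7], [5,6], [5,7], [6,7]
  2-simplices (12): [1,2,4], [1,2,7], [1,3,4], [1,3,5], [1,5,7], [2,4,6], [2,6,7], [3,4,7], [3,5,6], [3,6,7], [4,5,6], [4,5,7]

giving chain groups C_0 ≅ Z^7, C_1 ≅ Z^18, C_2 ≅ Z^12.

The boundary map ∂_1: C_1 → C_0 is given by ∂[p,q] = [q] − [p].
The resulting 7×18 matrix has rank 6, and its Smith normal form has invariant factors (1,1,1,1,1,1).

Boundary ∂_2: C_2 → C_1 acts by ∂[p,q,r] = [q,r] − [p,r] + [p,q]. For instance
  ∂[1,3,4] = [3,4] − [1,4] + [1,3],
  ∂[1,3,5] = [3,5] − [1,5] + [1,3].
The resulting 18×12 matrix has rank 12, and its Smith normal form has invariant factors (1,1,1,1,1,1,1,1,1,1,1,2).

Now H_k = ker ∂_k / im ∂_{k+1}, so:

  H_0: rank C_0 − rank ∂_1 = 7 − 6 = 1, and the invariant factors of ∂_1 are all 1, so H_0 = Z.
  H_1: rank ker ∂_1 − rank ∂_2 = (18 − 6) − 12 = 0, and ∂_2 has invariant factor 2 > 1, so H_1 = Z_2.
  H_2: rank ker ∂_2 − rank ∂_3 = (12 − 12) − 0 = 0, and there is no ∂_3, so H_2 = 0.

As a check, the Euler characteristic is 7 − 18 + 12 = 1, which agrees with 1 − 0 + 0 = 1.

H_0 ≅ Z,  H_1 ≅ Z_2,  H_2 = 0.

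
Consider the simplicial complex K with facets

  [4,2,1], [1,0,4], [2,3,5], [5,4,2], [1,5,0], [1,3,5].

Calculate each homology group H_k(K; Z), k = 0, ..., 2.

Fix the vertex order 0 < 1 < 2 < 3 < 4 < 5 and write every simplex with vertices in increasing order. Then dim K = 2 and the simplices of K are:

  0-simplices (6): [0], [1], [2], [3], [4], [5]
  1-simplices (12): [0,1], [0,4], [0,5], [1,2], [1,3], [1,4], [1,5], [2,3], [2,4], [2,5], [3,5], [4,5]
  2-simplices (6): [0,1,4], [0,1,5], [1,2,4], [1,3,5], [2,3,5], [2,4,5]

Hence C_0 ≅ Z^6, C_1 ≅ Z^12, C_2 ≅ Z^6.

∂_1: C_1 → C_0 sends each edge [p,q] (with p < q) to q − p. For instance
  ∂[1,5] = [5] − [1].
The resulting 6×12 matrix has rank 5, and its Smith normal form has invariant factors (1,1,1,1,1).

The boundary map ∂_2: C_2 → C_1 maps a triangle to the signed sum of its edges. For instance
  ∂[1,2,4] = [2,4] − [1,4] + [1,2],
  ∂[0,1,5] = [1,5] − [0,5] + [0,1].
This gives a 12×6 integer matrix of rank 6; reducing to Smith normal form yields diagonal entries (1,1,1,1,1,1).

Computing H_k = (kernel of ∂_k) / (image of ∂_{k+1}):

  H_0: rank C_0 − rank ∂_1 = 6 − 5 = 1, and the invariant factors of ∂_1 are all 1, so H_0 ≅ Z.
  H_1: rank ker ∂_1 − rank ∂_2 = (12 − 5) − 6 = 1, and the invariant factors of ∂_2 are all 1, so H_1 ≅ Z.
  H_2: rank ker ∂_2 − rank ∂_3 = (6 − 6) − 0 = 0, and there is no ∂_3, so H_2 ≅ 0.

H_0 = Z,  H_1 = Z,  H_2 = 0.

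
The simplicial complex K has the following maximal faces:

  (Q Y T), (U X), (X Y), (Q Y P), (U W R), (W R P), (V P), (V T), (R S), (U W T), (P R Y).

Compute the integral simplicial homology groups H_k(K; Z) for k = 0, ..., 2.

H_0 = Z,  H_1 = Z^3,  H_2 = 0.

Order the vertices as P < Q < R < S < T < U < V < W < X < Y. Listing each simplex with vertices in this order, K has dimension 2 with simplices:

  0-simplices (10): P, Q, R, S, T, U, V, W, X, Y
  1-simplices (18): PQ, PR, PV, PW, PY, QT, QY, RS, RU, RW, RY, TU, TV, TW, TY, UW, UX, XY
  2-simplices (6): PQY, PRW, PRY, QTY, RUW, TUW

giving chain groups C_0 ≅ Z^10, C_1 ≅ Z^18, C_2 ≅ Z^6.

∂_1: C_1 → C_0 maps an edge to its endpoints' difference, ∂[p,q] = q − p. For instance
  ∂RY = Y − R.
As a 10×18 matrix over Z this has rank 9, with invariant factors (1,1,1,1,1,1,1,1,1).

∂_2: C_2 → C_1 sends each 2-simplex [p,q,r] to [q,r] − [p,r] + [p,q]. For instance
  ∂QTY = TY − QY + QT,
  ∂RUW = UW − RW + RU.
This gives a 18×6 integer matrix of rank 6; reducing to Smith normal form yields diagonal entries (1,1,1,1,1,1).

Reading off H_k = ker ∂_k / im ∂_{k+1}:

  H_0: rank C_0 − rank ∂_1 = 10 − 9 = 1, and the invariant factors of ∂_1 are all 1, so H_0 = Z.
  H_1: rank ker ∂_1 − rank ∂_2 = (18 − 9) − 6 = 3, and the invariant factors of ∂_2 are all 1, so H_1 = Z^3.
  H_2: rank ker ∂_2 − rank ∂_3 = (6 − 6) − 0 = 0, and there is no ∂_3, so H_2 = 0.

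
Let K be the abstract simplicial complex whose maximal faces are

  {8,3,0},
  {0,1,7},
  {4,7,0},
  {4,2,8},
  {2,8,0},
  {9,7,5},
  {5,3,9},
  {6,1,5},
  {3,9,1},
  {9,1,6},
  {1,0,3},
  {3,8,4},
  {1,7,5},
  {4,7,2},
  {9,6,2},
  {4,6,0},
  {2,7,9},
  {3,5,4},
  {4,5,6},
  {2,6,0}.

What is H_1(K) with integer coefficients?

H_1 = Z ⊕ Z/2.

We work with the vertex ordering 0 < 1 < 2 < 3 < 4 < 5 < 6 < 7 < 8 < 9. The simplices of K, each written with vertices in increasing order, are:

  0-simplices (10): [0], [1], [2], [3], [4], [5], [6], [7], [8], [9]
  1-simplices (30): (30 of them)
  2-simplices (20): (20 of them)

so the chain groups are C_0 ≅ Z^10, C_1 ≅ Z^30, C_2 ≅ Z^20.

The boundary map ∂_1: C_1 → C_0 is given by ∂[p,q] = [q] − [p]. For instance
  ∂[0,8] = [8] − [0].
As a 10×30 matrix over Z this has rank 9, with invariant factors (1,1,1,1,1,1,1,1,1).

The boundary map ∂_2: C_2 → C_1 maps a triangle to the signed sum of its edges. For instance
  ∂[2,6,9] = [6,9] − [2,9] + [2,6],
  ∂[4,5,6] = [5,6] − [4,6] + [4,5].
The 30×20 boundary matrix has rank 20 and Smith normal form diag(1,1,1,1,1,1,1,1,1,1,1,1,1,1,1,1,1,1,1,2).

Now H_k = ker ∂_k / im ∂_{k+1}, so:

  H_1: rank ker ∂_1 − rank ∂_2 = (30 − 9) − 20 = 1, and ∂_2 has invariant factor 2 > 1, so H_1 ≅ Z ⊕ Z/2.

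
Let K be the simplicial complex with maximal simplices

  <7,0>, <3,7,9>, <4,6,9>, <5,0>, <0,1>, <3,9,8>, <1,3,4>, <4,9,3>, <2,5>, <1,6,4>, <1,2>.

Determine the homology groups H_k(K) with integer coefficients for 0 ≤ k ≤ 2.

H_0 ≅ Z,  H_1 ≅ Z^2,  H_2 = 0.

K has 10 vertices, 17 edges, 6 triangles.
rank ∂_0 = 0, rank ∂_1 = 9 ⇒ b_0 = 10 − 0 − 9 = 1; all invariant factors of ∂_1 are 1 so no torsion. So H_0 = Z.
rank ∂_1 = 9, rank ∂_2 = 6 ⇒ b_1 = 17 − 9 − 6 = 2; all invariant factors of ∂_2 are 1 so no torsion. So H_1 = Z^2.
rank ∂_2 = 6, rank ∂_3 = 0 ⇒ b_2 = 6 − 6 − 0 = 0. So H_2 = 0.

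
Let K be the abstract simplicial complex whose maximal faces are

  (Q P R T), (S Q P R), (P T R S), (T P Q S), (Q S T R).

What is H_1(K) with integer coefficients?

Order the vertices as P < Q < R < S < T. Listing each simplex with vertices in this order, K has dimension 3 with simplices:

  0-simplices (5): P, Q, R, S, T
  1-simplices (10): PQ, PR, PS, PT, QR, QS, QT, RS, RT, ST
  2-simplices (10): PQR, PQS, PQT, PRS, PRT, PST, QRS, QRT, QST, RST
  3-simplices (5): PQRS, PQRT, PQST, PRST, QRST

so the chain groups are C_0 ≅ Z^5, C_1 ≅ Z^10, C_2 ≅ Z^10, C_3 ≅ Z^5.

∂_1: C_1 → C_0 is given by ∂[p,q] = [q] − [p]. For instance
  ∂PT = T − P.
As a 5×10 matrix over Z this has rank 4, with invariant factors (1,1,1,1).

The boundary map ∂_2: C_2 → C_1 acts by ∂[p,q,r] = [q,r] − [p,r] + [p,q]. For instance
  ∂PQR = QR − PR + PQ,
  ∂PRT = RT − PT + PR.
The 10×10 boundary matrix has rank 6 and Smith normal form diag(1,1,1,1,1,1).

∂_3: C_3 → C_2 sends each 3-simplex σ to the alternating sum Σ_i (−1)^i (σ with its i-th vertex removed). For instance
  ∂PQRT = QRT − PRT + PQT − PQR,
  ∂PQST = QST − PST + PQT − PQS.
The 10×5 boundary matrix has rank 4 and Smith normal form diag(1,1,1,1).

Computing H_k = (kernel of ∂_k) / (image of ∂_{k+1}):

  H_1: rank ker ∂_1 − rank ∂_2 = (10 − 4) − 6 = 0, and the invariant factors of ∂_2 are all 1, so H_1 = 0.

(K is a triangulation of the 3-sphere S^3.)

H_1 ≅ 0.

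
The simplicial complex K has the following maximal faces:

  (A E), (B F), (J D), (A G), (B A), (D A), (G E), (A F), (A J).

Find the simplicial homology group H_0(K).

H_0 ≅ Z.

Order the vertices as A < B < D < E < F < G < J. Listing each simplex with vertices in this order, K has dimension 1 with simplices:

  0-simplices (7): A, B, D, E, F, G, J
  1-simplices (9): AB, AD, AE, AF, AG, AJ, BF, DJ, EG

giving chain groups C_0 ≅ Z^7, C_1 ≅ Z^9.

Boundary ∂_1: C_1 → C_0 maps an edge to its endpoints' difference, ∂[p,q] = q − p.
As a 7×9 matrix over Z this has rank 6, with invariant factors (1,1,1,1,1,1).

From H_k ≅ ker(∂_k) / im(∂_{k+1}) we obtain:

  H_0: rank C_0 − rank ∂_1 = 7 − 6 = 1, and the invariant factors of ∂_1 are all 1, so H_0 ≅ Z.

(K is a triangulation of a wedge of 3 circles.)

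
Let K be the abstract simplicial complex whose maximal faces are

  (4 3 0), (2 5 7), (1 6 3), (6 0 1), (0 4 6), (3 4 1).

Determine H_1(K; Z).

H_1 = Z.

Fix the vertex order 0 < 1 < 2 < 3 < 4 < 5 < 6 < 7 and write every simplex with vertices in increasing order. Then dim K = 2 and the simplices of K are:

  0-simplices (8): [0], [1], [2], [3], [4], [5], [6], [7]
  1-simplices (13): [0,1], [0,3], [0,4], [0,6], [1,3], [1,4], [1,6], [2,5], [2,7], [3,4], [3,6], [4,6], [5,7]
  2-simplices (6): [0,1,6], [0,3,4], [0,4,6], [1,3,4], [1,3,6], [2,5,7]

so the chain groups are C_0 ≅ Z^8, C_1 ≅ Z^13, C_2 ≅ Z^6.

∂_1: C_1 → C_0 maps an edge to its endpoints' difference, ∂[p,q] = q − p. For instance
  ∂[5,7] = [7] − [5].
As a 8×13 matrix over Z this has rank 6, with invariant factors (1,1,1,1,1,1).

The boundary map ∂_2: C_2 → C_1 maps a triangle to the signed sum of its edges. For instance
  ∂[0,1,6] = [1,6] − [0,6] + [0,1],
  ∂[2,5,7] = [5,7] − [2,7] + [2,5].
This gives a 13×6 integer matrix of rank 6; reducing to Smith normal form yields diagonal entries (1,1,1,1,1,1).

Computing H_k = (kernel of ∂_k) / (image of ∂_{k+1}):

  H_1: rank ker ∂_1 − rank ∂_2 = (13 − 6) − 6 = 1, and the invariant factors of ∂_2 are all 1, so H_1 ≅ Z.

(K is a triangulation of the disjoint union of the Möbius band and the 2-simplex.)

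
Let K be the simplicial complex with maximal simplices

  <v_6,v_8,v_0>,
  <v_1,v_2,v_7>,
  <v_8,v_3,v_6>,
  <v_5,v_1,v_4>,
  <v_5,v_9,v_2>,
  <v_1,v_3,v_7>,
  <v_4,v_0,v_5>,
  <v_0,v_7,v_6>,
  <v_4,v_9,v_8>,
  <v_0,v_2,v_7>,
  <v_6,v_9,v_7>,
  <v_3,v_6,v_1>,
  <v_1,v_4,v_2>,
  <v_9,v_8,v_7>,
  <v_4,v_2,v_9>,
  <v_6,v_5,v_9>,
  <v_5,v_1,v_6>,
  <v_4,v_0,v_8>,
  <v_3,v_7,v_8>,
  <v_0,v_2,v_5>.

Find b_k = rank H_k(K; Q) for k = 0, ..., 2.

b_0 = 1, b_1 = 1, b_2 = 0.

Take the total order v_0 < v_1 < v_2 < v_3 < v_4 < v_5 < v_6 < v_7 < v_8 < v_9 on the vertex set. Then K (dimension 2) consists of the simplices:

  0-simplices (10): [v_0], [v_1], [v_2], [v_3], [v_4], [v_5], [v_6], [v_7], [v_8], [v_9]
  1-simplices (30): (30 of them)
  2-simplices (20): (20 of them)

Hence C_0 ≅ Z^10, C_1 ≅ Z^30, C_2 ≅ Z^20.

∂_1: C_1 → C_0 maps an edge to its endpoints' difference, ∂[p,q] = q − p. For instance
  ∂[v_5,v_9] = [v_9] − [v_5].
The 10×30 boundary matrix has rank 9 and Smith normal form diag(1,1,1,1,1,1,1,1,1).

Boundary ∂_2: C_2 → C_1 sends each 2-simplex [p,q,r] to [q,r] − [p,r] + [p,q]. For instance
  ∂[v_5,v_6,v_9] = [v_6,v_9] − [v_5,v_9] + [v_5,v_6],
  ∂[v_0,v_4,v_5] = [v_4,v_5] − [v_0,v_5] + [v_0,v_4].
This gives a 30×20 integer matrix of rank 20; reducing to Smith normal form yields diagonal entries (1,1,1,1,1,1,1,1,1,1,1,1,1,1,1,1,1,1,1,2).

Reading off H_k = ker ∂_k / im ∂_{k+1}:

  H_0: rank C_0 − rank ∂_1 = 10 − 9 = 1, and the invariant factors of ∂_1 are all 1, so H_0 = Z.
  H_1: rank ker ∂_1 − rank ∂_2 = (30 − 9) − 20 = 1, and ∂_2 has invariant factor 2 > 1, so H_1 = Z ⊕ Z_2.
  H_2: rank ker ∂_2 − rank ∂_3 = (20 − 20) − 0 = 0, and there is no ∂_3, so H_2 = 0.

Hence the Betti numbers are b_0 = 1, b_1 = 1, b_2 = 0.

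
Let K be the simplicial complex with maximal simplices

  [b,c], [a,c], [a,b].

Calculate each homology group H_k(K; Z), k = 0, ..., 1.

K has 3 vertices, 3 edges.
rank ∂_0 = 0, rank ∂_1 = 2 ⇒ b_0 = 3 − 0 − 2 = 1; all invariant factors of ∂_1 are 1 so no torsion. So H_0 ≅ Z.
rank ∂_1 = 2, rank ∂_2 = 0 ⇒ b_1 = 3 − 2 − 0 = 1. So H_1 ≅ Z.

H_0 ≅ Z,  H_1 ≅ Z.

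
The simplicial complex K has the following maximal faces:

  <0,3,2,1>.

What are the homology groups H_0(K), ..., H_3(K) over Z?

Order the vertices as 0 < 1 < 2 < 3. Listing each simplex with vertices in this order, K has dimension 3 with simplices:

  0-simplices (4): [0], [1], [2], [3]
  1-simplices (6): [0,1], [0,2], [0,3], [1,2], [1,3], [2,3]
  2-simplices (4): [0,1,2], [0,1,3], [0,2,3], [1,2,3]
  3-simplices (1): [0,1,2,3]

so the chain groups are C_0 ≅ Z^4, C_1 ≅ Z^6, C_2 ≅ Z^4, C_3 ≅ Z^1.

The boundary map ∂_1: C_1 → C_0 sends each edge [p,q] (with p < q) to q − p.
This gives a 4×6 integer matrix of rank 3; reducing to Smith normal form yields diagonal entries (1,1,1).

Boundary ∂_2: C_2 → C_1 sends each 2-simplex [p,q,r] to [q,r] − [p,r] + [p,q]. For instance
  ∂[0,2,3] = [2,3] − [0,3] + [0,2],
  ∂[0,1,3] = [1,3] − [0,3] + [0,1].
This gives a 6×4 integer matrix of rank 3; reducing to Smith normal form yields diagonal entries (1,1,1).

Boundary ∂_3: C_3 → C_2 sends each 3-simplex σ to the alternating sum Σ_i (−1)^i (σ with its i-th vertex removed). For instance
  ∂[0,1,2,3] = [1,2,3] − [0,2,3] + [0,1,3] − [0,1,2].
As a 4×1 matrix over Z this has rank 1, with invariant factors (1).

Reading off H_k = ker ∂_k / im ∂_{k+1}:

  H_0: rank C_0 − rank ∂_1 = 4 − 3 = 1, and the invariant factors of ∂_1 are all 1, so H_0 ≅ Z.
  H_1: rank ker ∂_1 − rank ∂_2 = (6 − 3) − 3 = 0, and the invariant factors of ∂_2 are all 1, so H_1 ≅ 0.
  H_2: rank ker ∂_2 − rank ∂_3 = (4 − 3) − 1 = 0, and the invariant factors of ∂_3 are all 1, so H_2 ≅ 0.
  H_3: rank ker ∂_3 − rank ∂_4 = (1 − 1) − 0 = 0, and there is no ∂_4, so H_3 ≅ 0.

H_0 ≅ Z,  H_1 = 0,  H_2 = 0,  H_3 = 0.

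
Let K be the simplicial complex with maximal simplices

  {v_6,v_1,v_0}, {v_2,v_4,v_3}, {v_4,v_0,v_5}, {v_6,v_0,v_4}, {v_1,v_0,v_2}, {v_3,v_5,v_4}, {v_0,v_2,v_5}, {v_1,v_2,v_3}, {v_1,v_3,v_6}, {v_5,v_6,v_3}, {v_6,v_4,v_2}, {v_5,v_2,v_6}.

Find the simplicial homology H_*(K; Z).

Order the vertices as v_0 < v_1 < v_2 < v_3 < v_4 < v_5 < v_6. Listing each simplex with vertices in this order, K has dimension 2 with simplices:

  0-simplices (7): [v_0], [v_1], [v_2], [v_3], [v_4], [v_5], [v_6]
  1-simplices (18): (18 of them)
  2-simplices (12): (12 of them)

so the chain groups are C_0 ≅ Z^7, C_1 ≅ Z^18, C_2 ≅ Z^12.

Boundary ∂_1: C_1 → C_0 sends each edge [p,q] (with p < q) to q − p.
The 7×18 boundary matrix has rank 6 and Smith normal form diag(1,1,1,1,1,1).

∂_2: C_2 → C_1 acts by ∂[p,q,r] = [q,r] − [p,r] + [p,q]. For instance
  ∂[v_2,v_3,v_4] = [v_3,v_4] − [v_2,v_4] + [v_2,v_3],
  ∂[v_1,v_3,v_6] = [v_3,v_6] − [v_1,v_6] + [v_1,v_3].
This gives a 18×12 integer matrix of rank 12; reducing to Smith normal form yields diagonal entries (1,1,1,1,1,1,1,1,1,1,1,2).

Computing H_k = (kernel of ∂_k) / (image of ∂_{k+1}):

  H_0: rank C_0 − rank ∂_1 = 7 − 6 = 1, and the invariant factors of ∂_1 are all 1, so H_0 ≅ Z.
  H_1: rank ker ∂_1 − rank ∂_2 = (18 − 6) − 12 = 0, and ∂_2 has invariant factor 2 > 1, so H_1 ≅ Z/2Z.
  H_2: rank ker ∂_2 − rank ∂_3 = (12 − 12) − 0 = 0, and there is no ∂_3, so H_2 ≅ 0.

H_0 ≅ Z,  H_1 ≅ Z/2Z,  H_2 = 0.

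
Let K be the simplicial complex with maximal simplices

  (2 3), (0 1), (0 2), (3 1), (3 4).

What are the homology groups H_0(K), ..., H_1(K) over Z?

Fix the vertex order 0 < 1 < 2 < 3 < 4 and write every simplex with vertices in increasing order. Then dim K = 1 and the simplices of K are:

  0-simplices (5): [0], [1], [2], [3], [4]
  1-simplices (5): [0,1], [0,2], [1,3], [2,3], [3,4]

giving chain groups C_0 ≅ Z^5, C_1 ≅ Z^5.

The boundary map ∂_1: C_1 → C_0 is given by ∂[p,q] = [q] − [p]. For instance
  ∂[0,2] = [2] − [0].
As a 5×5 matrix over Z this has rank 4, with invariant factors (1,1,1,1).

Computing H_k = (kernel of ∂_k) / (image of ∂_{k+1}):

  H_0: rank C_0 − rank ∂_1 = 5 − 4 = 1, and the invariant factors of ∂_1 are all 1, so H_0 ≅ Z.
  H_1: rank ker ∂_1 − rank ∂_2 = (5 − 4) − 0 = 1, and there is no ∂_2, so H_1 ≅ Z.

As a check, the Euler characteristic is 5 − 5 = 0, which agrees with 1 − 1 = 0.

H_0 ≅ Z,  H_1 ≅ Z.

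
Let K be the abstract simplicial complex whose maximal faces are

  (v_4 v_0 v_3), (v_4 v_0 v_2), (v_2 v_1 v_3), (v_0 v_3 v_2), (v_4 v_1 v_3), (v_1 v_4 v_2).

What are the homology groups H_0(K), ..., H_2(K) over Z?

We work with the vertex ordering v_0 < v_1 < v_2 < v_3 < v_4. The simplices of K, each written with vertices in increasing order, are:

  0-simplices (5): [v_0], [v_1], [v_2], [v_3], [v_4]
  1-simplices (9): [v_0,v_2], [v_0,v_3], [v_0,v_4], [v_1,v_2], [v_1,v_3], [v_1,v_4], [v_2,v_3], [v_2,v_4], [v_3,v_4]
  2-simplices (6): [v_0,v_2,v_3], [v_0,v_2,v_4], [v_0,v_3,v_4], [v_1,v_2,v_3], [v_1,v_2,v_4], [v_1,v_3,v_4]

Hence C_0 ≅ Z^5, C_1 ≅ Z^9, C_2 ≅ Z^6.

The boundary map ∂_1: C_1 → C_0 maps an edge to its endpoints' difference, ∂[p,q] = q − p. For instance
  ∂[v_2,v_4] = [v_4] − [v_2].
This gives a 5×9 integer matrix of rank 4; reducing to Smith normal form yields diagonal entries (1,1,1,1).

∂_2: C_2 → C_1 sends each 2-simplex [p,q,r] to [q,r] − [p,r] + [p,q]. For instance
  ∂[v_1,v_3,v_4] = [v_3,v_4] − [v_1,v_4] + [v_1,v_3],
  ∂[v_1,v_2,v_4] = [v_2,v_4] − [v_1,v_4] + [v_1,v_2].
This gives a 9×6 integer matrix of rank 5; reducing to Smith normal form yields diagonal entries (1,1,1,1,1).

Now H_k = ker ∂_k / im ∂_{k+1}, so:

  H_0: rank C_0 − rank ∂_1 = 5 − 4 = 1, and the invariant factors of ∂_1 are all 1, so H_0 = Z.
  H_1: rank ker ∂_1 − rank ∂_2 = (9 − 4) − 5 = 0, and the invariant factors of ∂_2 are all 1, so H_1 = 0.
  H_2: rank ker ∂_2 − rank ∂_3 = (6 − 5) − 0 = 1, and there is no ∂_3, so H_2 = Z.

H_0 = Z,  H_1 = 0,  H_2 = Z.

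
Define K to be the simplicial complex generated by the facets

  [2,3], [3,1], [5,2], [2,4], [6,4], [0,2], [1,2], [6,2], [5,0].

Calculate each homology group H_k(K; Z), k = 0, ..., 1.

Order the vertices as 0 < 1 < 2 < 3 < 4 < 5 < 6. Listing each simplex with vertices in this order, K has dimension 1 with simplices:

  0-simplices (7): [0], [1], [2], [3], [4], [5], [6]
  1-simplices (9): [0,2], [0,5], [1,2], [1,3], [2,3], [2,4], [2,5], [2,6], [4,6]

Hence C_0 ≅ Z^7, C_1 ≅ Z^9.

Boundary ∂_1: C_1 → C_0 sends each edge [p,q] (with p < q) to q − p. For instance
  ∂[4,6] = [6] − [4].
As a 7×9 matrix over Z this has rank 6, with invariant factors (1,1,1,1,1,1).

Computing H_k = (kernel of ∂_k) / (image of ∂_{k+1}):

  H_0: rank C_0 − rank ∂_1 = 7 − 6 = 1, and the invariant factors of ∂_1 are all 1, so H_0 ≅ Z.
  H_1: rank ker ∂_1 − rank ∂_2 = (9 − 6) − 0 = 3, and there is no ∂_2, so H_1 ≅ Z^3.

H_0 ≅ Z,  H_1 ≅ Z^3.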